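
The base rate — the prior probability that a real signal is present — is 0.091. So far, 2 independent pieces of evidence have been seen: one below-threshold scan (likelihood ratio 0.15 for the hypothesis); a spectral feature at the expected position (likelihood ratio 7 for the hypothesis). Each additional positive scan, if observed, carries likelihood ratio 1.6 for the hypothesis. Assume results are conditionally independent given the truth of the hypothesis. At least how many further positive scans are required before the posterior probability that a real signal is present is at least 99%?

Prior odds = 0.091/0.909 = 91/909.
Combined Bayes factor of the evidence already in hand = 0.15 × 7 = 1.05.
Odds after that evidence = (91/909) × 1.05 = 637/6060.
Target odds = 0.99/0.01 = 99.
Need 1.6ⁿ ≥ 99 ÷ (637/6060) = 599940/637.
1.6¹⁴ ≈720.576 falls short of 599940/637 but 1.6¹⁵ ≈1152.92 reaches it, so n = 15.

15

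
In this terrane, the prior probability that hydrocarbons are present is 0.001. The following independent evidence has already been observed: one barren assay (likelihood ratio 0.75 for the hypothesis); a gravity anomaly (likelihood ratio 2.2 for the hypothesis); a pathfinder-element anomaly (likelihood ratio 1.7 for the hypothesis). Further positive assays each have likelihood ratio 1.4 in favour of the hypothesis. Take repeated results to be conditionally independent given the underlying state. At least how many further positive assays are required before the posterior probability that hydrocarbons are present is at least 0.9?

Prior odds = 0.001/0.999 = 1/999.
Combined Bayes factor of the evidence already in hand = 0.75 × 2.2 × 1.7 = 2.805.
Odds after that evidence = (1/999) × 2.805 = 187/66600.
Target odds = 0.9/0.1 = 9.
Need 1.4ⁿ ≥ 9 ÷ (187/66600) = 599400/187.
1.4²³ ≈2295.86 falls short of 599400/187 but 1.4²⁴ ≈3214.2 reaches it, so n = 24.

24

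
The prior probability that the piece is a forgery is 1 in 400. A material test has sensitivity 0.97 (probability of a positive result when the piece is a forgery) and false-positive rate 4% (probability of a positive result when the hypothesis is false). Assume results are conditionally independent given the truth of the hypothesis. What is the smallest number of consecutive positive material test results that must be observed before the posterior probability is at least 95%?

3

Prior odds: 0.0025 ÷ 0.9975 = 1/399.
Likelihood ratio of a positive result = 0.97/0.04 = 24.25.
Target odds: 0.95 ÷ 0.05 = 19.
Need (1/399) × 24.25ⁿ ≥ 19, i.e. 24.25ⁿ ≥ 7581.
24.25² = 588.0625 falls short of 7581 but 24.25³ = 912673/64 reaches it, so n = 3.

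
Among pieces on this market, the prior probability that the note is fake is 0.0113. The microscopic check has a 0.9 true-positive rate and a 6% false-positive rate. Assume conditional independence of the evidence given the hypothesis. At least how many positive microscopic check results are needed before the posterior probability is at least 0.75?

3

Prior odds: 0.0113 ÷ 0.9887 = 113/9887.
Likelihood ratio of a positive result = 0.9/0.06 = 15.
Target odds: 0.75 ÷ 0.25 = 3.
Need (113/9887) × 15ⁿ ≥ 3, i.e. 15ⁿ ≥ 29661/113.
15² = 225 falls short of 29661/113 but 15³ = 3375 reaches it, so n = 3.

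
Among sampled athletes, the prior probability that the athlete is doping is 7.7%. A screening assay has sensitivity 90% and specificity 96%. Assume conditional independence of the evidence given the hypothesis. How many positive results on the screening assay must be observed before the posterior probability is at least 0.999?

Prior odds: 0.077 ÷ 0.923 = 77/923.
False-positive rate = 1 − 0.96 = 0.04; likelihood ratio of a positive = 0.9/0.04 = 22.5.
Target odds: 0.999 ÷ 0.001 = 999.
Require 22.5ⁿ ≥ 999 ÷ (77/923) = 922077/77.
22.5³ = 11390.625 falls short of 922077/77 but 22.5⁴ = 256289.0625 reaches it, so n = 4.

4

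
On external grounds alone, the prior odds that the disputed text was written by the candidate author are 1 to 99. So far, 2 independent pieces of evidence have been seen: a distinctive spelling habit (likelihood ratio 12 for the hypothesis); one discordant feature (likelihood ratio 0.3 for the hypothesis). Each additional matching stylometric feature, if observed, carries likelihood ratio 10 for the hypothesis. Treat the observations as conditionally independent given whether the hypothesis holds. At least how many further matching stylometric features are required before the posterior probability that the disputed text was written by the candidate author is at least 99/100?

4

Prior odds = 1/99.
Combined Bayes factor of the evidence already in hand = 12 × 0.3 = 3.6.
Odds after that evidence = (1/99) × 3.6 = 2/55.
Target odds = 0.99/0.01 = 99.
Need 10ⁿ ≥ 99 ÷ (2/55) = 2722.5.
10³ = 1000 falls short of 2722.5 but 10⁴ = 10000 reaches it, so n = 4.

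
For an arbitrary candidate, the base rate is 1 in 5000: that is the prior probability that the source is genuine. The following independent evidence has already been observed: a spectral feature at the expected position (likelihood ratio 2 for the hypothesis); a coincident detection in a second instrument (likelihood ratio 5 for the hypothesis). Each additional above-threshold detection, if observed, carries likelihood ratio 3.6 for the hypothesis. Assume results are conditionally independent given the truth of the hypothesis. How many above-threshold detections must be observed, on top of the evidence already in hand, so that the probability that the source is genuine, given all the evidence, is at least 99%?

Prior odds = 0.0002/0.9998 = 1/4999.
Combined Bayes factor of the evidence already in hand = 2 × 5 = 10.
Odds after that evidence = (1/4999) × 10 = 10/4999.
Target odds = 0.99/0.01 = 99.
Need 3.6ⁿ ≥ 99 ÷ (10/4999) = 49490.1.
3.6⁸ ≈28211.1 falls short of 49490.1 but 3.6⁹ ≈101560 reaches it, so n = 9.

9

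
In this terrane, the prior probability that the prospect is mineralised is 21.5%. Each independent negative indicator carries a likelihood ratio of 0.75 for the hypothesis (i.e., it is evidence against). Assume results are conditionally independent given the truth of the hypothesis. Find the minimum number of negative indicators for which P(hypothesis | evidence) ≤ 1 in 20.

Prior odds = 0.215/0.785 = 43/157.
Likelihood ratio per negative indicator = 0.75.
Target posterior odds = 0.05/0.95 = 1/19.
Require 0.75ⁿ ≤ 1/19 ÷ (43/157) = 157/817.
0.75⁵ = 243/1024 is still above 157/817 but 0.75⁶ = 729/4096 is at or below it, so n = 6.

6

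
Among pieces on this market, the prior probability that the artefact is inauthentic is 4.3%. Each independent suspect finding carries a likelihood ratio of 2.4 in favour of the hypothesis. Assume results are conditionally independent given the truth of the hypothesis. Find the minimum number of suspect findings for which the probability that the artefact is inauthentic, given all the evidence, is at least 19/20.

7

Prior odds = 0.043/0.957 = 43/957.
Likelihood ratio per suspect finding = 2.4.
Target odds: 0.95 ÷ 0.05 = 19.
Require 2.4ⁿ ≥ 19 ÷ (43/957) = 18183/43.
2.4⁶ = 2985984/15625 falls short of 18183/43 but 2.4⁷ = 35831808/78125 reaches it, so n = 7.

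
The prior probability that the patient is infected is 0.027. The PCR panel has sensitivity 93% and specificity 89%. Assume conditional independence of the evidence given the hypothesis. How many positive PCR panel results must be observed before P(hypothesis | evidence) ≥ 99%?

4

Prior odds = 0.027/0.973 = 27/973.
False-positive rate = 1 − 0.89 = 0.11; likelihood ratio of a positive = 0.93/0.11 = 93/11.
Target posterior odds = 0.99/0.01 = 99.
Require (93/11)ⁿ ≥ 99 ÷ (27/973) = 10703/3.
(93/11)³ = 804357/1331 falls short of 10703/3 but (93/11)⁴ = 74805201/14641 reaches it, so n = 4.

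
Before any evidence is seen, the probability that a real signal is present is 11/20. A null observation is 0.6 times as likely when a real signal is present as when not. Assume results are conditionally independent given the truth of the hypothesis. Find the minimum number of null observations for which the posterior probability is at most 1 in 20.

Prior odds = 0.55/0.45 = 11/9.
Likelihood ratio per null observation = 0.6.
Target posterior odds = 0.05/0.95 = 1/19.
Require 0.6ⁿ ≤ 1/19 ÷ (11/9) = 9/209.
0.6⁶ = 729/15625 is still above 9/209 but 0.6⁷ = 2187/78125 is at or below it, so n = 7.

7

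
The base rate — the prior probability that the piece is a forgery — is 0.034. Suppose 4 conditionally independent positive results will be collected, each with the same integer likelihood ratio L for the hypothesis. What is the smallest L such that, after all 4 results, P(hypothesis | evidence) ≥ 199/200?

9

Prior odds = 0.034/0.966 = 17/483.
Target odds = 0.995/0.005 = 199.
Need L⁴ ≥ 199 ÷ (17/483) = 96117/17.
8⁴ = 4096 < 96117/17 ≤ 6561 = 9⁴, so L = 9.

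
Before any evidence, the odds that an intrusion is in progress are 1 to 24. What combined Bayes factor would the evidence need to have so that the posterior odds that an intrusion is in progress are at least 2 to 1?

48

Prior odds = 1/24.
Target odds = 2.
Required Bayes factor = 2 ÷ (1/24) = 48.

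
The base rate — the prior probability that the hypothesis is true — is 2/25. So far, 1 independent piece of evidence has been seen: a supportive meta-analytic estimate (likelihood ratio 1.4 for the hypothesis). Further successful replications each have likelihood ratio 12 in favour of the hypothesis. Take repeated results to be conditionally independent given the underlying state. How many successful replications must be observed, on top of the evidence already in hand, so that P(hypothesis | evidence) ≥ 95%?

Prior odds = 0.08/0.92 = 2/23.
Bayes factor of the evidence already in hand = 1.4.
Odds after that evidence = (2/23) × 1.4 = 14/115.
Target odds = 0.95/0.05 = 19.
Need 12ⁿ ≥ 19 ÷ (14/115) = 2185/14.
12² = 144 falls short of 2185/14 but 12³ = 1728 reaches it, so n = 3.

3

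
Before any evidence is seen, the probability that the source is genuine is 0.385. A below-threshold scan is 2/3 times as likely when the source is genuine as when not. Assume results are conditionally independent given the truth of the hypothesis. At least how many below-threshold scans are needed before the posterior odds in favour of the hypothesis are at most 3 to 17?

Prior odds: 0.385 ÷ 0.615 = 77/123.
Likelihood ratio per below-threshold scan = 2/3.
Target odds = 3/17.
Need (77/123) × (2/3)ⁿ ≤ 3/17, i.e. (2/3)ⁿ ≤ 369/1309.
(2/3)³ = 8/27 is still above 369/1309 but (2/3)⁴ = 16/81 is at or below it, so n = 4.

4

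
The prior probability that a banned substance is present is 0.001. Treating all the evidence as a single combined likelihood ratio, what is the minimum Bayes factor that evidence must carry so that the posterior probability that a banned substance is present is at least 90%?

Prior odds = 0.001/0.999 = 1/999.
Target odds = 0.9/0.1 = 9.
Required Bayes factor = 9 ÷ (1/999) = 8991.

8991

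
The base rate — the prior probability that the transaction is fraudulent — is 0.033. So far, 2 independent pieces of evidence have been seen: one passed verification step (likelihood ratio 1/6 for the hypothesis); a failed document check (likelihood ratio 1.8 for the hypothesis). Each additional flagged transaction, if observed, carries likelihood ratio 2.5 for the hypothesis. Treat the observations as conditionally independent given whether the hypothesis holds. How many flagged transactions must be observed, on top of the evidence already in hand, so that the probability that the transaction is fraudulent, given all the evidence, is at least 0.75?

Prior odds = 0.033/0.967 = 33/967.
Combined Bayes factor of the evidence already in hand = (1/6) × 1.8 = 0.3.
Odds after that evidence = (33/967) × 0.3 = 99/9670.
Target odds = 0.75/0.25 = 3.
Need 2.5ⁿ ≥ 3 ÷ (99/9670) = 9670/33.
2.5⁶ = 244.140625 falls short of 9670/33 but 2.5⁷ = 610.3515625 reaches it, so n = 7.

7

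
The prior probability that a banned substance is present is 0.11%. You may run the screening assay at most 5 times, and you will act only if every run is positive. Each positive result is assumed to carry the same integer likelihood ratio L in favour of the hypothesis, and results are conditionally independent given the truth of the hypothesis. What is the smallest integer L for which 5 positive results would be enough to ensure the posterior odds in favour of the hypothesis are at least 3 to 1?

5

Prior odds = 0.0011/0.9989 = 11/9989.
Target odds = 3.
Need L⁵ ≥ 3 ÷ (11/9989) = 29967/11.
4⁵ = 1024 < 29967/11 ≤ 3125 = 5⁵, so L = 5.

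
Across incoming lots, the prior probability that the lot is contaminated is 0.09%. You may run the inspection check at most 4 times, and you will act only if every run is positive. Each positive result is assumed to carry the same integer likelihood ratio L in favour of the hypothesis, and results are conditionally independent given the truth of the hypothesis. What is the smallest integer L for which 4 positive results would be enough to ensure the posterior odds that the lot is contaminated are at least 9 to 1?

10

Prior odds = 0.0009/0.9991 = 9/9991.
Target odds = 9.
Need L⁴ ≥ 9 ÷ (9/9991) = 9991.
9⁴ = 6561 < 9991 ≤ 10000 = 10⁴, so L = 10.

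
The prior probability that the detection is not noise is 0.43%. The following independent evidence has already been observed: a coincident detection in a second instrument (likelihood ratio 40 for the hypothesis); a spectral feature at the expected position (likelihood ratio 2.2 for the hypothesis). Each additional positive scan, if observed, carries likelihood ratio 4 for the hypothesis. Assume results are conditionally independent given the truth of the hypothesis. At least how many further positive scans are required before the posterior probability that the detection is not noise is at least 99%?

Prior odds = 0.0043/0.9957 = 43/9957.
Combined Bayes factor of the evidence already in hand = 40 × 2.2 = 88.
Odds after that evidence = (43/9957) × 88 = 3784/9957.
Target odds = 0.99/0.01 = 99.
Need 4ⁿ ≥ 99 ÷ (3784/9957) = 89613/344.
4⁴ = 256 falls short of 89613/344 but 4⁵ = 1024 reaches it, so n = 5.

5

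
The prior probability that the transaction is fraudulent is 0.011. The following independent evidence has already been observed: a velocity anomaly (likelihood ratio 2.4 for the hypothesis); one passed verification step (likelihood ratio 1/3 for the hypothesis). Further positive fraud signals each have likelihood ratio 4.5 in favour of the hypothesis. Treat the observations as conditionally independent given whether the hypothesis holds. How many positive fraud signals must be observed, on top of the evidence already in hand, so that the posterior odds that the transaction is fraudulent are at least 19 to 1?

Prior odds = 0.011/0.989 = 11/989.
Combined Bayes factor of the evidence already in hand = 2.4 × (1/3) = 0.8.
Odds after that evidence = (11/989) × 0.8 = 44/4945.
Target odds = 19.
Need 4.5ⁿ ≥ 19 ÷ (44/4945) = 93955/44.
4.5⁵ = 1845.28125 falls short of 93955/44 but 4.5⁶ = 8303.765625 reaches it, so n = 6.

6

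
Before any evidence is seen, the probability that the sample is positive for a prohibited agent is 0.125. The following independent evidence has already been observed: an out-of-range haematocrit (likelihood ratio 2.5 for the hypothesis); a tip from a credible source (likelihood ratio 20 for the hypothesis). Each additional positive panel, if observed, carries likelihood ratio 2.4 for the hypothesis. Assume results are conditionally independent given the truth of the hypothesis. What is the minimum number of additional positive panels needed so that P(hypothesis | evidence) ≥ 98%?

3

Prior odds = 0.125/0.875 = 1/7.
Combined Bayes factor of the evidence already in hand = 2.5 × 20 = 50.
Odds after that evidence = (1/7) × 50 = 50/7.
Target odds = 0.98/0.02 = 49.
Need 2.4ⁿ ≥ 49 ÷ (50/7) = 6.86.
2.4² = 5.76 falls short of 6.86 but 2.4³ = 13.824 reaches it, so n = 3.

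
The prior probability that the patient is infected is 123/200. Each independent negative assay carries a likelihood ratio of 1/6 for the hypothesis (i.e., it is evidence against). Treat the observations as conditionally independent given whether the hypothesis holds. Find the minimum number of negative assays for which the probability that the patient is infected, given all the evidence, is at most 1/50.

Prior odds: 0.615 ÷ 0.385 = 123/77.
Likelihood ratio per negative assay = 1/6.
Target posterior odds = 0.02/0.98 = 1/49.
Require (1/6)ⁿ ≤ 1/49 ÷ (123/77) = 11/861.
(1/6)² = 1/36 is still above 11/861 but (1/6)³ = 1/216 is at or below it, so n = 3.

3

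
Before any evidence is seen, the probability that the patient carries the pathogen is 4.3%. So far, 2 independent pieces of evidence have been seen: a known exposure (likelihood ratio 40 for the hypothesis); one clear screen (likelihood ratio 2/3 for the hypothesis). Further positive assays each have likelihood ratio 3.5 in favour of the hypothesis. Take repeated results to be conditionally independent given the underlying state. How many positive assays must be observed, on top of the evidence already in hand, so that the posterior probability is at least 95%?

Prior odds = 0.043/0.957 = 43/957.
Combined Bayes factor of the evidence already in hand = 40 × (2/3) = 80/3.
Odds after that evidence = (43/957) × 80/3 = 3440/2871.
Target odds = 0.95/0.05 = 19.
Need 3.5ⁿ ≥ 19 ÷ (3440/2871) = 54549/3440.
3.5² = 12.25 falls short of 54549/3440 but 3.5³ = 42.875 reaches it, so n = 3.

3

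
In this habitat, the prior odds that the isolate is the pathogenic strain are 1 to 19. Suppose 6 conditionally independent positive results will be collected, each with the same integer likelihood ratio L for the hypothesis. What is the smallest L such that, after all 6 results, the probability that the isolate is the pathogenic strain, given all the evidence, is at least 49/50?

4

Prior odds = 1/19.
Target odds = 0.98/0.02 = 49.
Need L⁶ ≥ 49 ÷ (1/19) = 931.
3⁶ = 729 < 931 ≤ 4096 = 4⁶, so L = 4.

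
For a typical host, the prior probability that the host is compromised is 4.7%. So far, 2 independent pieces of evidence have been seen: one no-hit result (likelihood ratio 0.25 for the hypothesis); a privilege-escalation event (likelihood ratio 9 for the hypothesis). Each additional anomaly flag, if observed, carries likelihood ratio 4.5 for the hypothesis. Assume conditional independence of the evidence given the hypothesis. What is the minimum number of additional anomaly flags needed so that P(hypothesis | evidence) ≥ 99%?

Prior odds = 0.047/0.953 = 47/953.
Combined Bayes factor of the evidence already in hand = 0.25 × 9 = 2.25.
Odds after that evidence = (47/953) × 2.25 = 423/3812.
Target odds = 0.99/0.01 = 99.
Need 4.5ⁿ ≥ 99 ÷ (423/3812) = 41932/47.
4.5⁴ = 410.0625 falls short of 41932/47 but 4.5⁵ = 1845.28125 reaches it, so n = 5.

5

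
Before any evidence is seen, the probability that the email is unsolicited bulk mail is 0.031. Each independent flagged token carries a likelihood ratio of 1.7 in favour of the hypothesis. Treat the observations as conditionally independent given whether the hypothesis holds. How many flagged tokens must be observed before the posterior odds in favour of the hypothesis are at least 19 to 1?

13

Prior odds = 0.031/0.969 = 31/969.
Likelihood ratio per flagged token = 1.7.
Target odds = 19.
Need (31/969) × 1.7ⁿ ≥ 19, i.e. 1.7ⁿ ≥ 18411/31.
1.7¹² ≈582.622 falls short of 18411/31 but 1.7¹³ ≈990.458 reaches it, so n = 13.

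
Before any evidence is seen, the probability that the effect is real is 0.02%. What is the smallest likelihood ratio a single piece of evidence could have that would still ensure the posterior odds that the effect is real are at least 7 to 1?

Prior odds = 0.0002/0.9998 = 1/4999.
Target odds = 7.
Required Bayes factor = 7 ÷ (1/4999) = 34993.

34993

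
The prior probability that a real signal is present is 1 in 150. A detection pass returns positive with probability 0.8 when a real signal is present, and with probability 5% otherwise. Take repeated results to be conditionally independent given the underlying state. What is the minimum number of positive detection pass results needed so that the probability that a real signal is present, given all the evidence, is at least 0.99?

4

Prior odds = (1/150)/(149/150) = 1/149.
Likelihood ratio of a positive result = 0.8/0.05 = 16.
Target posterior odds = 0.99/0.01 = 99.
Need (1/149) × 16ⁿ ≥ 99, i.e. 16ⁿ ≥ 14751.
16³ = 4096 falls short of 14751 but 16⁴ = 65536 reaches it, so n = 4.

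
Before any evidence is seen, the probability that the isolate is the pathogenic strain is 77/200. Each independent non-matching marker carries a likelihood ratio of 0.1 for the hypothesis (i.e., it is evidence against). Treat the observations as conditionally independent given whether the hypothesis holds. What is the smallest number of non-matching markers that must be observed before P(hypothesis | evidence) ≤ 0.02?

Prior odds: 0.385 ÷ 0.615 = 77/123.
Likelihood ratio per non-matching marker = 0.1.
Target odds: 0.02 ÷ 0.98 = 1/49.
Need (77/123) × 0.1ⁿ ≤ 1/49, i.e. 0.1ⁿ ≤ 123/3773.
0.1¹ = 0.1 is still above 123/3773 but 0.1² = 0.01 is at or below it, so n = 2.

2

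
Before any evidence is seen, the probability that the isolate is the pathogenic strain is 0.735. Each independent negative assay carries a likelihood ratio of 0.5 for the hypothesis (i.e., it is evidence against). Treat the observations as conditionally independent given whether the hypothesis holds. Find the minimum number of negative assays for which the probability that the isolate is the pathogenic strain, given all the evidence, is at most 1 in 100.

9

Prior odds: 0.735 ÷ 0.265 = 147/53.
Likelihood ratio per negative assay = 0.5.
Target posterior odds = 0.01/0.99 = 1/99.
Require 0.5ⁿ ≤ 1/99 ÷ (147/53) = 53/14553.
0.5⁸ = 0.00390625 is still above 53/14553 but 0.5⁹ = 0.001953125 is at or below it, so n = 9.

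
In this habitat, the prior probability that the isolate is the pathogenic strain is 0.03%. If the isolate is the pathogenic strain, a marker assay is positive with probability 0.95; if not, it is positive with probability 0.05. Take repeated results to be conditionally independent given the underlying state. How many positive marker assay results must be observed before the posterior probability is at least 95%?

4

Prior odds = 0.0003/0.9997 = 3/9997.
Likelihood ratio of a positive = 0.95/0.05 = 19.
Target posterior odds = 0.95/0.05 = 19.
Need (3/9997) × 19ⁿ ≥ 19, i.e. 19ⁿ ≥ 189943/3.
19³ = 6859 falls short of 189943/3 but 19⁴ = 130321 reaches it, so n = 4.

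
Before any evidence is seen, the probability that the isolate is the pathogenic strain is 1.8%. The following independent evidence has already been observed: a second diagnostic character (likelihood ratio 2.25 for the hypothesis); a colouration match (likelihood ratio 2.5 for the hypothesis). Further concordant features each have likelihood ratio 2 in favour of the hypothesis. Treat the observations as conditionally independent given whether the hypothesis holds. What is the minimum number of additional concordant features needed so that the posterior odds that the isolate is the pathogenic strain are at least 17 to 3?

Prior odds = 0.018/0.982 = 9/491.
Combined Bayes factor of the evidence already in hand = 2.25 × 2.5 = 5.625.
Odds after that evidence = (9/491) × 5.625 = 405/3928.
Target odds = 17/3.
Need 2ⁿ ≥ 17/3 ÷ (405/3928) = 66776/1215.
2⁵ = 32 falls short of 66776/1215 but 2⁶ = 64 reaches it, so n = 6.

6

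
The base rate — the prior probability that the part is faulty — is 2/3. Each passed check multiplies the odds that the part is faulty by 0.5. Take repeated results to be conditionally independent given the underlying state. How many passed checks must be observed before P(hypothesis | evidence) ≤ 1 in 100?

Prior odds = (2/3)/(1/3) = 2.
Likelihood ratio per passed check = 0.5.
Target odds: 0.01 ÷ 0.99 = 1/99.
Need 2 × 0.5ⁿ ≤ 1/99, i.e. 0.5ⁿ ≤ 1/198.
0.5⁷ = 0.0078125 is still above 1/198 but 0.5⁸ = 0.00390625 is at or below it, so n = 8.

8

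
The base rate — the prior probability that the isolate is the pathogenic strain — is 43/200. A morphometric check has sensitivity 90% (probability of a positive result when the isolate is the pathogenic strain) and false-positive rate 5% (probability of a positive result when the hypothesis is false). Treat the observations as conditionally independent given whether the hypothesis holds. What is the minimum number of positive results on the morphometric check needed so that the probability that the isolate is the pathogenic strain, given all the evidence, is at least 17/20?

Prior odds = 0.215/0.785 = 43/157.
Likelihood ratio of a positive result = 0.9/0.05 = 18.
Target odds: 0.85 ÷ 0.15 = 17/3.
Need (43/157) × 18ⁿ ≥ 17/3, i.e. 18ⁿ ≥ 2669/129.
18¹ = 18 falls short of 2669/129 but 18² = 324 reaches it, so n = 2.

2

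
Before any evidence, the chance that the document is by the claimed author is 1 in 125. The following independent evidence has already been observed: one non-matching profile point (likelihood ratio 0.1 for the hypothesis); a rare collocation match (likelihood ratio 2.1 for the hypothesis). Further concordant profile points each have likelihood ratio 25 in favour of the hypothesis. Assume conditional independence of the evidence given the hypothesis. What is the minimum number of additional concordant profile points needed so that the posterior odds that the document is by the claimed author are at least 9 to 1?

Prior odds = 0.008/0.992 = 1/124.
Combined Bayes factor of the evidence already in hand = 0.1 × 2.1 = 0.21.
Odds after that evidence = (1/124) × 0.21 = 21/12400.
Target odds = 9.
Need 25ⁿ ≥ 9 ÷ (21/12400) = 37200/7.
25² = 625 falls short of 37200/7 but 25³ = 15625 reaches it, so n = 3.

3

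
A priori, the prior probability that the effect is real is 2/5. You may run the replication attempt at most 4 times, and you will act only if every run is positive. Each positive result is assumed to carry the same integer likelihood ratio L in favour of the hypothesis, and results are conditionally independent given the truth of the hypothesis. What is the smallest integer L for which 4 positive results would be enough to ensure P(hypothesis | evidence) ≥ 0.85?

Prior odds = 0.4/0.6 = 2/3.
Target odds = 0.85/0.15 = 17/3.
Need L⁴ ≥ 17/3 ÷ (2/3) = 8.5.
1⁴ = 1 < 8.5 ≤ 16 = 2⁴, so L = 2.

2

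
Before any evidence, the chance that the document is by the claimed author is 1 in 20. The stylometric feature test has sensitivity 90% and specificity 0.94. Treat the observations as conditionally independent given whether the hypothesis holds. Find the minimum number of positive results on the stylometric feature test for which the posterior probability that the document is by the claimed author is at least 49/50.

3

Prior odds = 0.05/0.95 = 1/19.
False-positive rate = 1 − 0.94 = 0.06; likelihood ratio of a positive = 0.9/0.06 = 15.
Target posterior odds = 0.98/0.02 = 49.
Require 15ⁿ ≥ 49 ÷ (1/19) = 931.
15² = 225 falls short of 931 but 15³ = 3375 reaches it, so n = 3.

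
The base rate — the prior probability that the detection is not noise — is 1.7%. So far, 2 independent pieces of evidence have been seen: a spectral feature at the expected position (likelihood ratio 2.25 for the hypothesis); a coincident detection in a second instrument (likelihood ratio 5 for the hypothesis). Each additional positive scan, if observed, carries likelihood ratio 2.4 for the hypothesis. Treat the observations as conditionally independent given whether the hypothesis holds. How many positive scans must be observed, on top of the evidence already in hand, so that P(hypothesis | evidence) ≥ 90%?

5

Prior odds = 0.017/0.983 = 17/983.
Combined Bayes factor of the evidence already in hand = 2.25 × 5 = 11.25.
Odds after that evidence = (17/983) × 11.25 = 765/3932.
Target odds = 0.9/0.1 = 9.
Need 2.4ⁿ ≥ 9 ÷ (765/3932) = 3932/85.
2.4⁴ = 33.1776 falls short of 3932/85 but 2.4⁵ = 79.62624 reaches it, so n = 5.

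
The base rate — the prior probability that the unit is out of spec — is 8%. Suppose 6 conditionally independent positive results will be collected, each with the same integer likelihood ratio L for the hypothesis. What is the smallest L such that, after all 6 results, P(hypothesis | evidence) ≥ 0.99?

4

Prior odds = 0.08/0.92 = 2/23.
Target odds = 0.99/0.01 = 99.
Need L⁶ ≥ 99 ÷ (2/23) = 1138.5.
3⁶ = 729 < 1138.5 ≤ 4096 = 4⁶, so L = 4.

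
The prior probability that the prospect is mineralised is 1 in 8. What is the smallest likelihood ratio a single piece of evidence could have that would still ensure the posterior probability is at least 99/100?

Prior odds = 0.125/0.875 = 1/7.
Target odds = 0.99/0.01 = 99.
Required Bayes factor = 99 ÷ (1/7) = 693.

693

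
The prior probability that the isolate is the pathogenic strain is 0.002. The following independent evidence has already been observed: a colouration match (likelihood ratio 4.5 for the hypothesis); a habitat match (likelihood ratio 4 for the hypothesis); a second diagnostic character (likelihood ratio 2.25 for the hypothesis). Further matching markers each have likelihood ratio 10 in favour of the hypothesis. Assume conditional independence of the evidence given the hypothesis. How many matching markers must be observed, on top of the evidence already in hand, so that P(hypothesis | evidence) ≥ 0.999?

5

Prior odds = 0.002/0.998 = 1/499.
Combined Bayes factor of the evidence already in hand = 4.5 × 4 × 2.25 = 40.5.
Odds after that evidence = (1/499) × 40.5 = 81/998.
Target odds = 0.999/0.001 = 999.
Need 10ⁿ ≥ 999 ÷ (81/998) = 36926/3.
10⁴ = 10000 falls short of 36926/3 but 10⁵ = 100000 reaches it, so n = 5.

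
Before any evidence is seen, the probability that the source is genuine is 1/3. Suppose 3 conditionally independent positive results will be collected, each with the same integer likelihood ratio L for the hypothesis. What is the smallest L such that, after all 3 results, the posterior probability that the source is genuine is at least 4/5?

2

Prior odds = (1/3)/(2/3) = 0.5.
Target odds = 0.8/0.2 = 4.
Need L³ ≥ 4 ÷ 0.5 = 8.
1³ = 1 < 8 ≤ 8 = 2³, so L = 2.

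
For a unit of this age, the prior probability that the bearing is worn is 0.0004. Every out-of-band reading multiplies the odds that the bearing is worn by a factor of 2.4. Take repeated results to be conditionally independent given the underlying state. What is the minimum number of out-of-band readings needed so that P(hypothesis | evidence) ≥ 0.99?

15

Prior odds: 0.0004 ÷ 0.9996 = 1/2499.
Likelihood ratio per out-of-band reading = 2.4.
Target odds: 0.99 ÷ 0.01 = 99.
Require 2.4ⁿ ≥ 99 ÷ (1/2499) = 247401.
2.4¹⁴ ≈210357 falls short of 247401 but 2.4¹⁵ ≈504857 reaches it, so n = 15.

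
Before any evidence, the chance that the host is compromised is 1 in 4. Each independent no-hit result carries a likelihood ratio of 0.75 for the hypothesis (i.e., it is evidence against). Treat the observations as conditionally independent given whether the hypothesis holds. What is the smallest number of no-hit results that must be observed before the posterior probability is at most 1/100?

13

Prior odds = 0.25/0.75 = 1/3.
Likelihood ratio per no-hit result = 0.75.
Target odds: 0.01 ÷ 0.99 = 1/99.
Need (1/3) × 0.75ⁿ ≤ 1/99, i.e. 0.75ⁿ ≤ 1/33.
0.75¹² = 531441/16777216 is still above 1/33 but 0.75¹³ = 1594323/67108864 is at or below it, so n = 13.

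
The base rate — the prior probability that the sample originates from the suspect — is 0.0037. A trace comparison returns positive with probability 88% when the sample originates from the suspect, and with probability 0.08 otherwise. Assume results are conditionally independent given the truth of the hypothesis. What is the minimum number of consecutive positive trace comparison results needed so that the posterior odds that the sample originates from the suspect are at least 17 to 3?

Prior odds: 0.0037 ÷ 0.9963 = 37/9963.
Likelihood ratio of a positive result = 0.88/0.08 = 11.
Target odds = 17/3.
Require 11ⁿ ≥ 17/3 ÷ (37/9963) = 56457/37.
11³ = 1331 falls short of 56457/37 but 11⁴ = 14641 reaches it, so n = 4.

4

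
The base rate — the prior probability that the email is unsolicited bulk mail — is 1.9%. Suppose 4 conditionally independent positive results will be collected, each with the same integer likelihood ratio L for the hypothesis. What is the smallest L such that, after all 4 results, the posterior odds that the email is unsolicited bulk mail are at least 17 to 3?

5

Prior odds = 0.019/0.981 = 19/981.
Target odds = 17/3.
Need L⁴ ≥ 17/3 ÷ (19/981) = 5559/19.
4⁴ = 256 < 5559/19 ≤ 625 = 5⁴, so L = 5.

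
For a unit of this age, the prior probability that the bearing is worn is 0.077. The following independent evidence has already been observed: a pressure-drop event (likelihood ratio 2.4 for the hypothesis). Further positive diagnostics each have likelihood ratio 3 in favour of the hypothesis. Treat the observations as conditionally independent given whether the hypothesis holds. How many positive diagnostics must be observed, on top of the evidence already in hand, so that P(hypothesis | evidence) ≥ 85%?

4

Prior odds = 0.077/0.923 = 77/923.
Bayes factor of the evidence already in hand = 2.4.
Odds after that evidence = (77/923) × 2.4 = 924/4615.
Target odds = 0.85/0.15 = 17/3.
Need 3ⁿ ≥ 17/3 ÷ (924/4615) = 78455/2772.
3³ = 27 falls short of 78455/2772 but 3⁴ = 81 reaches it, so n = 4.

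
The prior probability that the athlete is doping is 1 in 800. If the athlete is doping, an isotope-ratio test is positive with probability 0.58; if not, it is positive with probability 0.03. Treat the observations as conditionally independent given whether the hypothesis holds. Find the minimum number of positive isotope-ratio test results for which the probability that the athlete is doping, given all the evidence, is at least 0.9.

3

Prior odds: 0.00125 ÷ 0.99875 = 1/799.
Likelihood ratio of a positive = 0.58/0.03 = 58/3.
Target posterior odds = 0.9/0.1 = 9.
Require (58/3)ⁿ ≥ 9 ÷ (1/799) = 7191.
(58/3)² = 3364/9 falls short of 7191 but (58/3)³ = 195112/27 reaches it, so n = 3.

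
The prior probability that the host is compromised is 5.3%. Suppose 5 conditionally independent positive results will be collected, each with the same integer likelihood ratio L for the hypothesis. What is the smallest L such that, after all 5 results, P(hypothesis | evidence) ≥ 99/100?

Prior odds = 0.053/0.947 = 53/947.
Target odds = 0.99/0.01 = 99.
Need L⁵ ≥ 99 ÷ (53/947) = 93753/53.
4⁵ = 1024 < 93753/53 ≤ 3125 = 5⁵, so L = 5.

5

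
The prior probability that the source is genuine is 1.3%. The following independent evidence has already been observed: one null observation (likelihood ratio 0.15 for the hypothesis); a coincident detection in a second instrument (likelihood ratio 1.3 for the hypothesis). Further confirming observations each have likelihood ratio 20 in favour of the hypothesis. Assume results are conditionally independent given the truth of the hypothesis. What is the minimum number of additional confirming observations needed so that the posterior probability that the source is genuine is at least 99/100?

Prior odds = 0.013/0.987 = 13/987.
Combined Bayes factor of the evidence already in hand = 0.15 × 1.3 = 0.195.
Odds after that evidence = (13/987) × 0.195 = 169/65800.
Target odds = 0.99/0.01 = 99.
Need 20ⁿ ≥ 99 ÷ (169/65800) = 6514200/169.
20³ = 8000 falls short of 6514200/169 but 20⁴ = 160000 reaches it, so n = 4.

4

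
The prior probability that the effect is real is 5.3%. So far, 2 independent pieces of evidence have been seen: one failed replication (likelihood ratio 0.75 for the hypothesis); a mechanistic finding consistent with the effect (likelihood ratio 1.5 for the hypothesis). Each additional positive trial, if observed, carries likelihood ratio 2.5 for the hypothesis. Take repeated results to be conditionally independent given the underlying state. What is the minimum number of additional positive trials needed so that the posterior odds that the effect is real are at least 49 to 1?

8

Prior odds = 0.053/0.947 = 53/947.
Combined Bayes factor of the evidence already in hand = 0.75 × 1.5 = 1.125.
Odds after that evidence = (53/947) × 1.125 = 477/7576.
Target odds = 49.
Need 2.5ⁿ ≥ 49 ÷ (477/7576) = 371224/477.
2.5⁷ = 610.3515625 falls short of 371224/477 but 2.5⁸ = 390625/256 reaches it, so n = 8.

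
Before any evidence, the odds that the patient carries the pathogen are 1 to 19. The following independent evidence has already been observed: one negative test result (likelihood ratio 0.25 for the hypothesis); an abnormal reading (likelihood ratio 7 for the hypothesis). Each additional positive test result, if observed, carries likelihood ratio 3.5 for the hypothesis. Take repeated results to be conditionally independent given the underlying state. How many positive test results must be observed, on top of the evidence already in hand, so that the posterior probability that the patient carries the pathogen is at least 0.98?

6

Prior odds = 1/19.
Combined Bayes factor of the evidence already in hand = 0.25 × 7 = 1.75.
Odds after that evidence = (1/19) × 1.75 = 7/76.
Target odds = 0.98/0.02 = 49.
Need 3.5ⁿ ≥ 49 ÷ (7/76) = 532.
3.5⁵ = 525.21875 falls short of 532 but 3.5⁶ = 1838.265625 reaches it, so n = 6.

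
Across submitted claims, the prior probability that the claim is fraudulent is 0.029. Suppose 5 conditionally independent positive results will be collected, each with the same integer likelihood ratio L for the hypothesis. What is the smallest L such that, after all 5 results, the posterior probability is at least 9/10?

Prior odds = 0.029/0.971 = 29/971.
Target odds = 0.9/0.1 = 9.
Need L⁵ ≥ 9 ÷ (29/971) = 8739/29.
3⁵ = 243 < 8739/29 ≤ 1024 = 4⁵, so L = 4.

4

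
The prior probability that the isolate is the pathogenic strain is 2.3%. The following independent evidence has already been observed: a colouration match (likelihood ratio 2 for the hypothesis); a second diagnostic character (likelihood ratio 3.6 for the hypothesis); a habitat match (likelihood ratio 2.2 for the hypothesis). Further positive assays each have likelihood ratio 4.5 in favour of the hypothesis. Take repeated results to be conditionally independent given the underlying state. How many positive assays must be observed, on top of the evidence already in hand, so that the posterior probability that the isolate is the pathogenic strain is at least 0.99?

4

Prior odds = 0.023/0.977 = 23/977.
Combined Bayes factor of the evidence already in hand = 2 × 3.6 × 2.2 = 15.84.
Odds after that evidence = (23/977) × 15.84 = 9108/24425.
Target odds = 0.99/0.01 = 99.
Need 4.5ⁿ ≥ 99 ÷ (9108/24425) = 24425/92.
4.5³ = 91.125 falls short of 24425/92 but 4.5⁴ = 410.0625 reaches it, so n = 4.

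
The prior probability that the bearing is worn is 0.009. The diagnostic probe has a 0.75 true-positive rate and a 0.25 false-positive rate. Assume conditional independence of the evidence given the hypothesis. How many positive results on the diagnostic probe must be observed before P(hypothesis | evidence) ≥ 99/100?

Prior odds: 0.009 ÷ 0.991 = 9/991.
Likelihood ratio of a positive result = 0.75/0.25 = 3.
Target odds: 0.99 ÷ 0.01 = 99.
Need (9/991) × 3ⁿ ≥ 99, i.e. 3ⁿ ≥ 10901.
3⁸ = 6561 falls short of 10901 but 3⁹ = 19683 reaches it, so n = 9.

9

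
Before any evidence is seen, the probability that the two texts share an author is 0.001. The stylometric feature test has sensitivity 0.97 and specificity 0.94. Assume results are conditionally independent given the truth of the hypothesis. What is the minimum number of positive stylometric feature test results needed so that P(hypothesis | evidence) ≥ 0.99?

5

Prior odds = 0.001/0.999 = 1/999.
False-positive rate = 1 − 0.94 = 0.06; likelihood ratio of a positive = 0.97/0.06 = 97/6.
Target posterior odds = 0.99/0.01 = 99.
Need (1/999) × (97/6)ⁿ ≥ 99, i.e. (97/6)ⁿ ≥ 98901.
(97/6)⁴ = 88529281/1296 falls short of 98901 but (97/6)⁵ ≈1.10434e+06 reaches it, so n = 5.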